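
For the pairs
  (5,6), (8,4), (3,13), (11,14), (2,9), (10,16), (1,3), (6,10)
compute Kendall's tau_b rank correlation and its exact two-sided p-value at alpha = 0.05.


Step 1: Enumerate the 28 unordered pairs (i,j) with i<j and classify each by sign(x_j-x_i) * sign(y_j-y_i).
  (1,2):dx=+3,dy=-2->D; (1,3):dx=-2,dy=+7->D; (1,4):dx=+6,dy=+8->C; (1,5):dx=-3,dy=+3->D
  (1,6):dx=+5,dy=+10->C; (1,7):dx=-4,dy=-3->C; (1,8):dx=+1,dy=+4->C; (2,3):dx=-5,dy=+9->D
  (2,4):dx=+3,dy=+10->C; (2,5):dx=-6,dy=+5->D; (2,6):dx=+2,dy=+12->C; (2,7):dx=-7,dy=-1->C
  (2,8):dx=-2,dy=+6->D; (3,4):dx=+8,dy=+1->C; (3,5):dx=-1,dy=-4->C; (3,6):dx=+7,dy=+3->C
  (3,7):dx=-2,dy=-10->C; (3,8):dx=+3,dy=-3->D; (4,5):dx=-9,dy=-5->C; (4,6):dx=-1,dy=+2->D
  (4,7):dx=-10,dy=-11->C; (4,8):dx=-5,dy=-4->C; (5,6):dx=+8,dy=+7->C; (5,7):dx=-1,dy=-6->C
  (5,8):dx=+4,dy=+1->C; (6,7):dx=-9,dy=-13->C; (6,8):dx=-4,dy=-6->C; (7,8):dx=+5,dy=+7->C
Step 2: C = 20, D = 8, total pairs = 28.
Step 3: tau = (C - D)/(n(n-1)/2) = (20 - 8)/28 = 0.428571.
Step 4: Exact two-sided p-value (enumerate n! = 40320 permutations of y under H0): p = 0.178869.
Step 5: alpha = 0.05. fail to reject H0.

tau_b = 0.4286 (C=20, D=8), p = 0.178869, fail to reject H0.


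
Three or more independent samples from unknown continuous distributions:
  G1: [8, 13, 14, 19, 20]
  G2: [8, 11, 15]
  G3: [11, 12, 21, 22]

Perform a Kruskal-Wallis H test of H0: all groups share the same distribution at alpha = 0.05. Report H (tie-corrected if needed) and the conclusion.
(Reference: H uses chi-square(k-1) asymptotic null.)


Step 1: Combine all N = 12 observations and assign midranks.
sorted (value, group, rank): (8,G1,1.5), (8,G2,1.5), (11,G2,3.5), (11,G3,3.5), (12,G3,5), (13,G1,6), (14,G1,7), (15,G2,8), (19,G1,9), (20,G1,10), (21,G3,11), (22,G3,12)
Step 2: Sum ranks within each group.
R_1 = 33.5 (n_1 = 5)
R_2 = 13 (n_2 = 3)
R_3 = 31.5 (n_3 = 4)
Step 3: H = 12/(N(N+1)) * sum(R_i^2/n_i) - 3(N+1)
     = 12/(12*13) * (33.5^2/5 + 13^2/3 + 31.5^2/4) - 3*13
     = 0.076923 * 528.846 - 39
     = 1.680449.
Step 4: Ties present; correction factor C = 1 - 12/(12^3 - 12) = 0.993007. Corrected H = 1.680449 / 0.993007 = 1.692283.
Step 5: Under H0, H ~ chi^2(2); p-value = 0.429067.
Step 6: alpha = 0.05. fail to reject H0.

H = 1.6923, df = 2, p = 0.429067, fail to reject H0.


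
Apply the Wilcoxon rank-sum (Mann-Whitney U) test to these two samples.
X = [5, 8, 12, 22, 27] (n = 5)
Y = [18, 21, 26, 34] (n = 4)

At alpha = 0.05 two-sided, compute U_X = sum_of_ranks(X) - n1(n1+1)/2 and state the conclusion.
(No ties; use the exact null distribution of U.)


Step 1: Combine and sort all 9 observations; assign midranks.
sorted (value, group): (5,X), (8,X), (12,X), (18,Y), (21,Y), (22,X), (26,Y), (27,X), (34,Y)
ranks: 5->1, 8->2, 12->3, 18->4, 21->5, 22->6, 26->7, 27->8, 34->9
Step 2: Rank sum for X: R1 = 1 + 2 + 3 + 6 + 8 = 20.
Step 3: U_X = R1 - n1(n1+1)/2 = 20 - 5*6/2 = 20 - 15 = 5.
       U_Y = n1*n2 - U_X = 20 - 5 = 15.
Step 4: No ties, so the exact null distribution of U (based on enumerating the C(9,5) = 126 equally likely rank assignments) gives the two-sided p-value.
Step 5: p-value = 0.285714; compare to alpha = 0.05. fail to reject H0.

U_X = 5, p = 0.285714, fail to reject H0 at alpha = 0.05.


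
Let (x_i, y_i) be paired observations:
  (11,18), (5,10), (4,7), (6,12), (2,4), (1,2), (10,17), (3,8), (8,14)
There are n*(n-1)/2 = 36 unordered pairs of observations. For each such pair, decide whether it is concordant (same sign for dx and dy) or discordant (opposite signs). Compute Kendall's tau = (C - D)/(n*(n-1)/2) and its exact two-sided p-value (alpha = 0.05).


Step 1: Enumerate the 36 unordered pairs (i,j) with i<j and classify each by sign(x_j-x_i) * sign(y_j-y_i).
  (1,2):dx=-6,dy=-8->C; (1,3):dx=-7,dy=-11->C; (1,4):dx=-5,dy=-6->C; (1,5):dx=-9,dy=-14->C
  (1,6):dx=-10,dy=-16->C; (1,7):dx=-1,dy=-1->C; (1,8):dx=-8,dy=-10->C; (1,9):dx=-3,dy=-4->C
  (2,3):dx=-1,dy=-3->C; (2,4):dx=+1,dy=+2->C; (2,5):dx=-3,dy=-6->C; (2,6):dx=-4,dy=-8->C
  (2,7):dx=+5,dy=+7->C; (2,8):dx=-2,dy=-2->C; (2,9):dx=+3,dy=+4->C; (3,4):dx=+2,dy=+5->C
  (3,5):dx=-2,dy=-3->C; (3,6):dx=-3,dy=-5->C; (3,7):dx=+6,dy=+10->C; (3,8):dx=-1,dy=+1->D
  (3,9):dx=+4,dy=+7->C; (4,5):dx=-4,dy=-8->C; (4,6):dx=-5,dy=-10->C; (4,7):dx=+4,dy=+5->C
  (4,8):dx=-3,dy=-4->C; (4,9):dx=+2,dy=+2->C; (5,6):dx=-1,dy=-2->C; (5,7):dx=+8,dy=+13->C
  (5,8):dx=+1,dy=+4->C; (5,9):dx=+6,dy=+10->C; (6,7):dx=+9,dy=+15->C; (6,8):dx=+2,dy=+6->C
  (6,9):dx=+7,dy=+12->C; (7,8):dx=-7,dy=-9->C; (7,9):dx=-2,dy=-3->C; (8,9):dx=+5,dy=+6->C
Step 2: C = 35, D = 1, total pairs = 36.
Step 3: tau = (C - D)/(n(n-1)/2) = (35 - 1)/36 = 0.944444.
Step 4: Exact two-sided p-value (enumerate n! = 362880 permutations of y under H0): p = 0.000050.
Step 5: alpha = 0.05. reject H0.

tau_b = 0.9444 (C=35, D=1), p = 0.000050, reject H0.


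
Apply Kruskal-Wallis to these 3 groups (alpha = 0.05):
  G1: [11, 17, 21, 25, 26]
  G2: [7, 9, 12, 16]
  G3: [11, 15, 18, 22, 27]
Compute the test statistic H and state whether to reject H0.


Step 1: Combine all N = 14 observations and assign midranks.
sorted (value, group, rank): (7,G2,1), (9,G2,2), (11,G1,3.5), (11,G3,3.5), (12,G2,5), (15,G3,6), (16,G2,7), (17,G1,8), (18,G3,9), (21,G1,10), (22,G3,11), (25,G1,12), (26,G1,13), (27,G3,14)
Step 2: Sum ranks within each group.
R_1 = 46.5 (n_1 = 5)
R_2 = 15 (n_2 = 4)
R_3 = 43.5 (n_3 = 5)
Step 3: H = 12/(N(N+1)) * sum(R_i^2/n_i) - 3(N+1)
     = 12/(14*15) * (46.5^2/5 + 15^2/4 + 43.5^2/5) - 3*15
     = 0.057143 * 867.15 - 45
     = 4.551429.
Step 4: Ties present; correction factor C = 1 - 6/(14^3 - 14) = 0.997802. Corrected H = 4.551429 / 0.997802 = 4.561454.
Step 5: Under H0, H ~ chi^2(2); p-value = 0.102210.
Step 6: alpha = 0.05. fail to reject H0.

H = 4.5615, df = 2, p = 0.102210, fail to reject H0.


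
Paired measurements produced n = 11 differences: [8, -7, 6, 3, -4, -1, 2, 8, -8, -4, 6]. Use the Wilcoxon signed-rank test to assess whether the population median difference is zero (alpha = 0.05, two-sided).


Step 1: Drop any zero differences (none here) and take |d_i|.
|d| = [8, 7, 6, 3, 4, 1, 2, 8, 8, 4, 6]
Step 2: Midrank |d_i| (ties get averaged ranks).
ranks: |8|->10, |7|->8, |6|->6.5, |3|->3, |4|->4.5, |1|->1, |2|->2, |8|->10, |8|->10, |4|->4.5, |6|->6.5
Step 3: Attach original signs; sum ranks with positive sign and with negative sign.
W+ = 10 + 6.5 + 3 + 2 + 10 + 6.5 = 38
W- = 8 + 4.5 + 1 + 10 + 4.5 = 28
(Check: W+ + W- = 66 should equal n(n+1)/2 = 66.)
Step 4: Test statistic W = min(W+, W-) = 28.
Step 5: Ties in |d|, so use the tie-corrected normal approximation.
        E[W] = n(n+1)/4 = 11*12/4 = 33.
        Tie groups: |d|=4 (t=2), |d|=6 (t=2), |d|=8 (t=3); sum(t^3 - t) = 36.
        Var[W] = n(n+1)(2n+1)/24 - sum(t^3-t)/48 = 3036/24 - 36/48 = 125.75.
        z = (W - E[W]) / sqrt(Var[W]) = (28 - 33) / 11.2138 = -0.4459.
        Two-sided p = 2*Phi(z) = 0.655685.
Step 6: alpha = 0.05. fail to reject H0.

W+ = 38, W- = 28, W = min = 28, p = 0.655685, fail to reject H0.


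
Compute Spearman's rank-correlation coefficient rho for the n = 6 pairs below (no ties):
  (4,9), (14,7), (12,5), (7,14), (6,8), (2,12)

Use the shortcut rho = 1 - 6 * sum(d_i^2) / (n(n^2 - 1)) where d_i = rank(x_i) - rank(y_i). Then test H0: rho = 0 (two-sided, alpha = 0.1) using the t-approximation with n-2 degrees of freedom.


Step 1: Rank x and y separately (midranks; no ties here).
rank(x): 4->2, 14->6, 12->5, 7->4, 6->3, 2->1
rank(y): 9->4, 7->2, 5->1, 14->6, 8->3, 12->5
Step 2: d_i = R_x(i) - R_y(i); compute d_i^2.
  (2-4)^2=4, (6-2)^2=16, (5-1)^2=16, (4-6)^2=4, (3-3)^2=0, (1-5)^2=16
sum(d^2) = 56.
Step 3: rho = 1 - 6*56 / (6*(6^2 - 1)) = 1 - 336/210 = -0.600000.
Step 4: Under H0, t = rho * sqrt((n-2)/(1-rho^2)) = -1.5000 ~ t(4).
Step 5: Two-sided p-value from the t-distribution with 4 df = 0.208000.
Step 6: alpha = 0.1. fail to reject H0.

rho = -0.6000, p = 0.208000, fail to reject H0 at alpha = 0.1.


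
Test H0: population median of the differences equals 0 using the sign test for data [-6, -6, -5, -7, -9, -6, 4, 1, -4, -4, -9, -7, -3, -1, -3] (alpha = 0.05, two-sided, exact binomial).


Step 1: Discard zero differences. Original n = 15; n_eff = number of nonzero differences = 15.
Nonzero differences (with sign): -6, -6, -5, -7, -9, -6, +4, +1, -4, -4, -9, -7, -3, -1, -3
Step 2: Count signs: positive = 2, negative = 13.
Step 3: Under H0: P(positive) = 0.5, so the number of positives S ~ Bin(15, 0.5).
Step 4: Two-sided exact p-value = sum of Bin(15,0.5) probabilities at or below the observed probability = 0.007385.
Step 5: alpha = 0.05. reject H0.

n_eff = 15, pos = 2, neg = 13, p = 0.007385, reject H0.


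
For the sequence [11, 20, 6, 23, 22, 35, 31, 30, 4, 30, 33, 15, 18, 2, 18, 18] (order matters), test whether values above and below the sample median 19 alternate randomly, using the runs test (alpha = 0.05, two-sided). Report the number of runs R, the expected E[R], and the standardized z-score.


Step 1: Compute median = 19; label A = above, B = below.
Labels in order: BABAAAAABAABBBBB  (n_A = 8, n_B = 8)
Step 2: Count runs R = 7.
Step 3: Under H0 (random ordering), E[R] = 2*n_A*n_B/(n_A+n_B) + 1 = 2*8*8/16 + 1 = 9.0000.
        Var[R] = 2*n_A*n_B*(2*n_A*n_B - n_A - n_B) / ((n_A+n_B)^2 * (n_A+n_B-1)) = 14336/3840 = 3.7333.
        SD[R] = 1.9322.
Step 4: Continuity-corrected z = (R + 0.5 - E[R]) / SD[R] = (7 + 0.5 - 9.0000) / 1.9322 = -0.7763.
Step 5: Two-sided p-value via normal approximation = 2*(1 - Phi(|z|)) = 0.437558.
Step 6: alpha = 0.05. fail to reject H0.

R = 7, z = -0.7763, p = 0.437558, fail to reject H0.


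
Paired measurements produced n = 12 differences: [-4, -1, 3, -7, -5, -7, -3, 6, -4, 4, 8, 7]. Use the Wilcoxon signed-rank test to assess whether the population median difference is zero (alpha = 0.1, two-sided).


Step 1: Drop any zero differences (none here) and take |d_i|.
|d| = [4, 1, 3, 7, 5, 7, 3, 6, 4, 4, 8, 7]
Step 2: Midrank |d_i| (ties get averaged ranks).
ranks: |4|->5, |1|->1, |3|->2.5, |7|->10, |5|->7, |7|->10, |3|->2.5, |6|->8, |4|->5, |4|->5, |8|->12, |7|->10
Step 3: Attach original signs; sum ranks with positive sign and with negative sign.
W+ = 2.5 + 8 + 5 + 12 + 10 = 37.5
W- = 5 + 1 + 10 + 7 + 10 + 2.5 + 5 = 40.5
(Check: W+ + W- = 78 should equal n(n+1)/2 = 78.)
Step 4: Test statistic W = min(W+, W-) = 37.5.
Step 5: Ties in |d|, so use the tie-corrected normal approximation.
        E[W] = n(n+1)/4 = 12*13/4 = 39.
        Tie groups: |d|=3 (t=2), |d|=4 (t=3), |d|=7 (t=3); sum(t^3 - t) = 54.
        Var[W] = n(n+1)(2n+1)/24 - sum(t^3-t)/48 = 3900/24 - 54/48 = 161.375.
        z = (W - E[W]) / sqrt(Var[W]) = (37.5 - 39) / 12.7033 = -0.1181.
        Two-sided p = 2*Phi(z) = 0.906005.
Step 6: alpha = 0.1. fail to reject H0.

W+ = 37.5, W- = 40.5, W = min = 37.5, p = 0.906005, fail to reject H0.


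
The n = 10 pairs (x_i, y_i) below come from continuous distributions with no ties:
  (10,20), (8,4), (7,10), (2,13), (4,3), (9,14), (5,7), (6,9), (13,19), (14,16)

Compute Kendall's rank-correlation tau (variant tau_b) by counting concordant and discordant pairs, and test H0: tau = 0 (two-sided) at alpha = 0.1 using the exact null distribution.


Step 1: Enumerate the 45 unordered pairs (i,j) with i<j and classify each by sign(x_j-x_i) * sign(y_j-y_i).
  (1,2):dx=-2,dy=-16->C; (1,3):dx=-3,dy=-10->C; (1,4):dx=-8,dy=-7->C; (1,5):dx=-6,dy=-17->C
  (1,6):dx=-1,dy=-6->C; (1,7):dx=-5,dy=-13->C; (1,8):dx=-4,dy=-11->C; (1,9):dx=+3,dy=-1->D
  (1,10):dx=+4,dy=-4->D; (2,3):dx=-1,dy=+6->D; (2,4):dx=-6,dy=+9->D; (2,5):dx=-4,dy=-1->C
  (2,6):dx=+1,dy=+10->C; (2,7):dx=-3,dy=+3->D; (2,8):dx=-2,dy=+5->D; (2,9):dx=+5,dy=+15->C
  (2,10):dx=+6,dy=+12->C; (3,4):dx=-5,dy=+3->D; (3,5):dx=-3,dy=-7->C; (3,6):dx=+2,dy=+4->C
  (3,7):dx=-2,dy=-3->C; (3,8):dx=-1,dy=-1->C; (3,9):dx=+6,dy=+9->C; (3,10):dx=+7,dy=+6->C
  (4,5):dx=+2,dy=-10->D; (4,6):dx=+7,dy=+1->C; (4,7):dx=+3,dy=-6->D; (4,8):dx=+4,dy=-4->D
  (4,9):dx=+11,dy=+6->C; (4,10):dx=+12,dy=+3->C; (5,6):dx=+5,dy=+11->C; (5,7):dx=+1,dy=+4->C
  (5,8):dx=+2,dy=+6->C; (5,9):dx=+9,dy=+16->C; (5,10):dx=+10,dy=+13->C; (6,7):dx=-4,dy=-7->C
  (6,8):dx=-3,dy=-5->C; (6,9):dx=+4,dy=+5->C; (6,10):dx=+5,dy=+2->C; (7,8):dx=+1,dy=+2->C
  (7,9):dx=+8,dy=+12->C; (7,10):dx=+9,dy=+9->C; (8,9):dx=+7,dy=+10->C; (8,10):dx=+8,dy=+7->C
  (9,10):dx=+1,dy=-3->D
Step 2: C = 34, D = 11, total pairs = 45.
Step 3: tau = (C - D)/(n(n-1)/2) = (34 - 11)/45 = 0.511111.
Step 4: Exact two-sided p-value (enumerate n! = 3628800 permutations of y under H0): p = 0.046623.
Step 5: alpha = 0.1. reject H0.

tau_b = 0.5111 (C=34, D=11), p = 0.046623, reject H0.


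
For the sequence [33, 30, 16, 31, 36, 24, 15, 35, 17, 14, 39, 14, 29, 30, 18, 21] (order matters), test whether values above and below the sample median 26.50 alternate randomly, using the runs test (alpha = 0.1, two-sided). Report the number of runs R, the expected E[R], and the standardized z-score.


Step 1: Compute median = 26.50; label A = above, B = below.
Labels in order: AABAABBABBABAABB  (n_A = 8, n_B = 8)
Step 2: Count runs R = 10.
Step 3: Under H0 (random ordering), E[R] = 2*n_A*n_B/(n_A+n_B) + 1 = 2*8*8/16 + 1 = 9.0000.
        Var[R] = 2*n_A*n_B*(2*n_A*n_B - n_A - n_B) / ((n_A+n_B)^2 * (n_A+n_B-1)) = 14336/3840 = 3.7333.
        SD[R] = 1.9322.
Step 4: Continuity-corrected z = (R - 0.5 - E[R]) / SD[R] = (10 - 0.5 - 9.0000) / 1.9322 = 0.2588.
Step 5: Two-sided p-value via normal approximation = 2*(1 - Phi(|z|)) = 0.795809.
Step 6: alpha = 0.1. fail to reject H0.

R = 10, z = 0.2588, p = 0.795809, fail to reject H0.


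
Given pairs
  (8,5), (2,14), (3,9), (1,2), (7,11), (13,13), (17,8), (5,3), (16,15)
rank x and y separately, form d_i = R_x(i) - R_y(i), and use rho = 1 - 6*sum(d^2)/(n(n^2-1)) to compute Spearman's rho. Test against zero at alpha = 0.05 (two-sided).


Step 1: Rank x and y separately (midranks; no ties here).
rank(x): 8->6, 2->2, 3->3, 1->1, 7->5, 13->7, 17->9, 5->4, 16->8
rank(y): 5->3, 14->8, 9->5, 2->1, 11->6, 13->7, 8->4, 3->2, 15->9
Step 2: d_i = R_x(i) - R_y(i); compute d_i^2.
  (6-3)^2=9, (2-8)^2=36, (3-5)^2=4, (1-1)^2=0, (5-6)^2=1, (7-7)^2=0, (9-4)^2=25, (4-2)^2=4, (8-9)^2=1
sum(d^2) = 80.
Step 3: rho = 1 - 6*80 / (9*(9^2 - 1)) = 1 - 480/720 = 0.333333.
Step 4: Under H0, t = rho * sqrt((n-2)/(1-rho^2)) = 0.9354 ~ t(7).
Step 5: Two-sided p-value from the t-distribution with 7 df = 0.380713.
Step 6: alpha = 0.05. fail to reject H0.

rho = 0.3333, p = 0.380713, fail to reject H0 at alpha = 0.05.


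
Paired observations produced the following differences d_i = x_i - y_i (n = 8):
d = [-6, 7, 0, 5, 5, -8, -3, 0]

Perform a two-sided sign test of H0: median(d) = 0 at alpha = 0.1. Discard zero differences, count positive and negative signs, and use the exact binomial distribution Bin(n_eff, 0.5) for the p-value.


Step 1: Discard zero differences. Original n = 8; n_eff = number of nonzero differences = 6.
Nonzero differences (with sign): -6, +7, +5, +5, -8, -3
Step 2: Count signs: positive = 3, negative = 3.
Step 3: Under H0: P(positive) = 0.5, so the number of positives S ~ Bin(6, 0.5).
Step 4: Two-sided exact p-value = sum of Bin(6,0.5) probabilities at or below the observed probability = 1.000000.
Step 5: alpha = 0.1. fail to reject H0.

n_eff = 6, pos = 3, neg = 3, p = 1.000000, fail to reject H0.


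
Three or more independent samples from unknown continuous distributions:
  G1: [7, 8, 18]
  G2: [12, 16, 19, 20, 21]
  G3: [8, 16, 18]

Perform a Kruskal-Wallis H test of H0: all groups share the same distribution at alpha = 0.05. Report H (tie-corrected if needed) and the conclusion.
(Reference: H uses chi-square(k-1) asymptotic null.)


Step 1: Combine all N = 11 observations and assign midranks.
sorted (value, group, rank): (7,G1,1), (8,G1,2.5), (8,G3,2.5), (12,G2,4), (16,G2,5.5), (16,G3,5.5), (18,G1,7.5), (18,G3,7.5), (19,G2,9), (20,G2,10), (21,G2,11)
Step 2: Sum ranks within each group.
R_1 = 11 (n_1 = 3)
R_2 = 39.5 (n_2 = 5)
R_3 = 15.5 (n_3 = 3)
Step 3: H = 12/(N(N+1)) * sum(R_i^2/n_i) - 3(N+1)
     = 12/(11*12) * (11^2/3 + 39.5^2/5 + 15.5^2/3) - 3*12
     = 0.090909 * 432.467 - 36
     = 3.315152.
Step 4: Ties present; correction factor C = 1 - 18/(11^3 - 11) = 0.986364. Corrected H = 3.315152 / 0.986364 = 3.360983.
Step 5: Under H0, H ~ chi^2(2); p-value = 0.186282.
Step 6: alpha = 0.05. fail to reject H0.

H = 3.3610, df = 2, p = 0.186282, fail to reject H0.


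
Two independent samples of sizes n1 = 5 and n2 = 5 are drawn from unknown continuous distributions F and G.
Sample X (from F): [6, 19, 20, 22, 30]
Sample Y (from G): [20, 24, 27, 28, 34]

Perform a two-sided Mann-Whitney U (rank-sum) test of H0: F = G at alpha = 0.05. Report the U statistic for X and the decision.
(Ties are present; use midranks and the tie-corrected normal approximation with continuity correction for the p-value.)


Step 1: Combine and sort all 10 observations; assign midranks.
sorted (value, group): (6,X), (19,X), (20,X), (20,Y), (22,X), (24,Y), (27,Y), (28,Y), (30,X), (34,Y)
ranks: 6->1, 19->2, 20->3.5, 20->3.5, 22->5, 24->6, 27->7, 28->8, 30->9, 34->10
Step 2: Rank sum for X: R1 = 1 + 2 + 3.5 + 5 + 9 = 20.5.
Step 3: U_X = R1 - n1(n1+1)/2 = 20.5 - 5*6/2 = 20.5 - 15 = 5.5.
       U_Y = n1*n2 - U_X = 25 - 5.5 = 19.5.
Step 4: Ties are present, so use the tie-corrected normal approximation (with continuity correction) for the p-value.
Step 5: p-value = 0.173217; compare to alpha = 0.05. fail to reject H0.

U_X = 5.5, p = 0.173217, fail to reject H0 at alpha = 0.05.


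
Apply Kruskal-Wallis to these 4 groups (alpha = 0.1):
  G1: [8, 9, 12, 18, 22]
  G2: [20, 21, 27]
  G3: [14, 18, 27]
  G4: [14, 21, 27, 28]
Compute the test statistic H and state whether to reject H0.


Step 1: Combine all N = 15 observations and assign midranks.
sorted (value, group, rank): (8,G1,1), (9,G1,2), (12,G1,3), (14,G3,4.5), (14,G4,4.5), (18,G1,6.5), (18,G3,6.5), (20,G2,8), (21,G2,9.5), (21,G4,9.5), (22,G1,11), (27,G2,13), (27,G3,13), (27,G4,13), (28,G4,15)
Step 2: Sum ranks within each group.
R_1 = 23.5 (n_1 = 5)
R_2 = 30.5 (n_2 = 3)
R_3 = 24 (n_3 = 3)
R_4 = 42 (n_4 = 4)
Step 3: H = 12/(N(N+1)) * sum(R_i^2/n_i) - 3(N+1)
     = 12/(15*16) * (23.5^2/5 + 30.5^2/3 + 24^2/3 + 42^2/4) - 3*16
     = 0.050000 * 1053.53 - 48
     = 4.676667.
Step 4: Ties present; correction factor C = 1 - 42/(15^3 - 15) = 0.987500. Corrected H = 4.676667 / 0.987500 = 4.735865.
Step 5: Under H0, H ~ chi^2(3); p-value = 0.192192.
Step 6: alpha = 0.1. fail to reject H0.

H = 4.7359, df = 3, p = 0.192192, fail to reject H0.


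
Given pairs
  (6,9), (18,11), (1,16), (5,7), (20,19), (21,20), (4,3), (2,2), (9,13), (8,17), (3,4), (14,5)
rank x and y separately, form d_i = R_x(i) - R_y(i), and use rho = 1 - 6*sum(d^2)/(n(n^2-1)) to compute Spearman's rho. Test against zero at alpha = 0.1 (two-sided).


Step 1: Rank x and y separately (midranks; no ties here).
rank(x): 6->6, 18->10, 1->1, 5->5, 20->11, 21->12, 4->4, 2->2, 9->8, 8->7, 3->3, 14->9
rank(y): 9->6, 11->7, 16->9, 7->5, 19->11, 20->12, 3->2, 2->1, 13->8, 17->10, 4->3, 5->4
Step 2: d_i = R_x(i) - R_y(i); compute d_i^2.
  (6-6)^2=0, (10-7)^2=9, (1-9)^2=64, (5-5)^2=0, (11-11)^2=0, (12-12)^2=0, (4-2)^2=4, (2-1)^2=1, (8-8)^2=0, (7-10)^2=9, (3-3)^2=0, (9-4)^2=25
sum(d^2) = 112.
Step 3: rho = 1 - 6*112 / (12*(12^2 - 1)) = 1 - 672/1716 = 0.608392.
Step 4: Under H0, t = rho * sqrt((n-2)/(1-rho^2)) = 2.4242 ~ t(10).
Step 5: Two-sided p-value from the t-distribution with 10 df = 0.035806.
Step 6: alpha = 0.1. reject H0.

rho = 0.6084, p = 0.035806, reject H0 at alpha = 0.1.


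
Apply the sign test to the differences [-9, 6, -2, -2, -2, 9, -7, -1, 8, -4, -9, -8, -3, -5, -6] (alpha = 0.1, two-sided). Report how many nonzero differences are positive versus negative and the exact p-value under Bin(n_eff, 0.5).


Step 1: Discard zero differences. Original n = 15; n_eff = number of nonzero differences = 15.
Nonzero differences (with sign): -9, +6, -2, -2, -2, +9, -7, -1, +8, -4, -9, -8, -3, -5, -6
Step 2: Count signs: positive = 3, negative = 12.
Step 3: Under H0: P(positive) = 0.5, so the number of positives S ~ Bin(15, 0.5).
Step 4: Two-sided exact p-value = sum of Bin(15,0.5) probabilities at or below the observed probability = 0.035156.
Step 5: alpha = 0.1. reject H0.

n_eff = 15, pos = 3, neg = 12, p = 0.035156, reject H0.


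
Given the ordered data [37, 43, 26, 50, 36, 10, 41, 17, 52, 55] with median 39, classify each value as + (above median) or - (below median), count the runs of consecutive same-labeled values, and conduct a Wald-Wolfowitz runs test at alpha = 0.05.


Step 1: Compute median = 39; label A = above, B = below.
Labels in order: BABABBABAA  (n_A = 5, n_B = 5)
Step 2: Count runs R = 8.
Step 3: Under H0 (random ordering), E[R] = 2*n_A*n_B/(n_A+n_B) + 1 = 2*5*5/10 + 1 = 6.0000.
        Var[R] = 2*n_A*n_B*(2*n_A*n_B - n_A - n_B) / ((n_A+n_B)^2 * (n_A+n_B-1)) = 2000/900 = 2.2222.
        SD[R] = 1.4907.
Step 4: Continuity-corrected z = (R - 0.5 - E[R]) / SD[R] = (8 - 0.5 - 6.0000) / 1.4907 = 1.0062.
Step 5: Two-sided p-value via normal approximation = 2*(1 - Phi(|z|)) = 0.314305.
Step 6: alpha = 0.05. fail to reject H0.

R = 8, z = 1.0062, p = 0.314305, fail to reject H0.


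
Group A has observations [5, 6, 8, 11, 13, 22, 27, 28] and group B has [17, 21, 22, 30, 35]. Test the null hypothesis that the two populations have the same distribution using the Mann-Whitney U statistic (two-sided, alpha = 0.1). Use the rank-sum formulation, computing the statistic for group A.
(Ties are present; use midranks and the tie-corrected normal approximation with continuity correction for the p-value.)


Step 1: Combine and sort all 13 observations; assign midranks.
sorted (value, group): (5,X), (6,X), (8,X), (11,X), (13,X), (17,Y), (21,Y), (22,X), (22,Y), (27,X), (28,X), (30,Y), (35,Y)
ranks: 5->1, 6->2, 8->3, 11->4, 13->5, 17->6, 21->7, 22->8.5, 22->8.5, 27->10, 28->11, 30->12, 35->13
Step 2: Rank sum for X: R1 = 1 + 2 + 3 + 4 + 5 + 8.5 + 10 + 11 = 44.5.
Step 3: U_X = R1 - n1(n1+1)/2 = 44.5 - 8*9/2 = 44.5 - 36 = 8.5.
       U_Y = n1*n2 - U_X = 40 - 8.5 = 31.5.
Step 4: Ties are present, so use the tie-corrected normal approximation (with continuity correction) for the p-value.
Step 5: p-value = 0.106864; compare to alpha = 0.1. fail to reject H0.

U_X = 8.5, p = 0.106864, fail to reject H0 at alpha = 0.1.


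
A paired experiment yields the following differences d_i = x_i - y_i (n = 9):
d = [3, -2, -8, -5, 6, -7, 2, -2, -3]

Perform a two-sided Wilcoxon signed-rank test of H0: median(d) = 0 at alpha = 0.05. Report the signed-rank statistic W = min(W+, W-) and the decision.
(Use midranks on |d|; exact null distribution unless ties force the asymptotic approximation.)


Step 1: Drop any zero differences (none here) and take |d_i|.
|d| = [3, 2, 8, 5, 6, 7, 2, 2, 3]
Step 2: Midrank |d_i| (ties get averaged ranks).
ranks: |3|->4.5, |2|->2, |8|->9, |5|->6, |6|->7, |7|->8, |2|->2, |2|->2, |3|->4.5
Step 3: Attach original signs; sum ranks with positive sign and with negative sign.
W+ = 4.5 + 7 + 2 = 13.5
W- = 2 + 9 + 6 + 8 + 2 + 4.5 = 31.5
(Check: W+ + W- = 45 should equal n(n+1)/2 = 45.)
Step 4: Test statistic W = min(W+, W-) = 13.5.
Step 5: Ties in |d|, so use the tie-corrected normal approximation.
        E[W] = n(n+1)/4 = 9*10/4 = 22.5.
        Tie groups: |d|=2 (t=3), |d|=3 (t=2); sum(t^3 - t) = 30.
        Var[W] = n(n+1)(2n+1)/24 - sum(t^3-t)/48 = 1710/24 - 30/48 = 70.625.
        z = (W - E[W]) / sqrt(Var[W]) = (13.5 - 22.5) / 8.4039 = -1.0709.
        Two-sided p = 2*Phi(z) = 0.284198.
Step 6: alpha = 0.05. fail to reject H0.

W+ = 13.5, W- = 31.5, W = min = 13.5, p = 0.284198, fail to reject H0.


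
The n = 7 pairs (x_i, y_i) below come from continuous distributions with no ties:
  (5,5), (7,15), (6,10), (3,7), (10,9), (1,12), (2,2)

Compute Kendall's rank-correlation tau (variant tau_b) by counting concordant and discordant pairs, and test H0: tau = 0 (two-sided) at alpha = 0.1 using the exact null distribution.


Step 1: Enumerate the 21 unordered pairs (i,j) with i<j and classify each by sign(x_j-x_i) * sign(y_j-y_i).
  (1,2):dx=+2,dy=+10->C; (1,3):dx=+1,dy=+5->C; (1,4):dx=-2,dy=+2->D; (1,5):dx=+5,dy=+4->C
  (1,6):dx=-4,dy=+7->D; (1,7):dx=-3,dy=-3->C; (2,3):dx=-1,dy=-5->C; (2,4):dx=-4,dy=-8->C
  (2,5):dx=+3,dy=-6->D; (2,6):dx=-6,dy=-3->C; (2,7):dx=-5,dy=-13->C; (3,4):dx=-3,dy=-3->C
  (3,5):dx=+4,dy=-1->D; (3,6):dx=-5,dy=+2->D; (3,7):dx=-4,dy=-8->C; (4,5):dx=+7,dy=+2->C
  (4,6):dx=-2,dy=+5->D; (4,7):dx=-1,dy=-5->C; (5,6):dx=-9,dy=+3->D; (5,7):dx=-8,dy=-7->C
  (6,7):dx=+1,dy=-10->D
Step 2: C = 13, D = 8, total pairs = 21.
Step 3: tau = (C - D)/(n(n-1)/2) = (13 - 8)/21 = 0.238095.
Step 4: Exact two-sided p-value (enumerate n! = 5040 permutations of y under H0): p = 0.561905.
Step 5: alpha = 0.1. fail to reject H0.

tau_b = 0.2381 (C=13, D=8), p = 0.561905, fail to reject H0.


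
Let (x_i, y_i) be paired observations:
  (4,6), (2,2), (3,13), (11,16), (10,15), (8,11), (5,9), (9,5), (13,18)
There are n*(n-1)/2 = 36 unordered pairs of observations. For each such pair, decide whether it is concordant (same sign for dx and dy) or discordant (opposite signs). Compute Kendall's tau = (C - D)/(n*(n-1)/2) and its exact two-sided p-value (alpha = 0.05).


Step 1: Enumerate the 36 unordered pairs (i,j) with i<j and classify each by sign(x_j-x_i) * sign(y_j-y_i).
  (1,2):dx=-2,dy=-4->C; (1,3):dx=-1,dy=+7->D; (1,4):dx=+7,dy=+10->C; (1,5):dx=+6,dy=+9->C
  (1,6):dx=+4,dy=+5->C; (1,7):dx=+1,dy=+3->C; (1,8):dx=+5,dy=-1->D; (1,9):dx=+9,dy=+12->C
  (2,3):dx=+1,dy=+11->C; (2,4):dx=+9,dy=+14->C; (2,5):dx=+8,dy=+13->C; (2,6):dx=+6,dy=+9->C
  (2,7):dx=+3,dy=+7->C; (2,8):dx=+7,dy=+3->C; (2,9):dx=+11,dy=+16->C; (3,4):dx=+8,dy=+3->C
  (3,5):dx=+7,dy=+2->C; (3,6):dx=+5,dy=-2->D; (3,7):dx=+2,dy=-4->D; (3,8):dx=+6,dy=-8->D
  (3,9):dx=+10,dy=+5->C; (4,5):dx=-1,dy=-1->C; (4,6):dx=-3,dy=-5->C; (4,7):dx=-6,dy=-7->C
  (4,8):dx=-2,dy=-11->C; (4,9):dx=+2,dy=+2->C; (5,6):dx=-2,dy=-4->C; (5,7):dx=-5,dy=-6->C
  (5,8):dx=-1,dy=-10->C; (5,9):dx=+3,dy=+3->C; (6,7):dx=-3,dy=-2->C; (6,8):dx=+1,dy=-6->D
  (6,9):dx=+5,dy=+7->C; (7,8):dx=+4,dy=-4->D; (7,9):dx=+8,dy=+9->C; (8,9):dx=+4,dy=+13->C
Step 2: C = 29, D = 7, total pairs = 36.
Step 3: tau = (C - D)/(n(n-1)/2) = (29 - 7)/36 = 0.611111.
Step 4: Exact two-sided p-value (enumerate n! = 362880 permutations of y under H0): p = 0.024741.
Step 5: alpha = 0.05. reject H0.

tau_b = 0.6111 (C=29, D=7), p = 0.024741, reject H0.


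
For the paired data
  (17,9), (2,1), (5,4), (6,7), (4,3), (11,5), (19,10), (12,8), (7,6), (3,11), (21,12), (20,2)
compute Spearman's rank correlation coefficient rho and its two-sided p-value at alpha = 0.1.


Step 1: Rank x and y separately (midranks; no ties here).
rank(x): 17->9, 2->1, 5->4, 6->5, 4->3, 11->7, 19->10, 12->8, 7->6, 3->2, 21->12, 20->11
rank(y): 9->9, 1->1, 4->4, 7->7, 3->3, 5->5, 10->10, 8->8, 6->6, 11->11, 12->12, 2->2
Step 2: d_i = R_x(i) - R_y(i); compute d_i^2.
  (9-9)^2=0, (1-1)^2=0, (4-4)^2=0, (5-7)^2=4, (3-3)^2=0, (7-5)^2=4, (10-10)^2=0, (8-8)^2=0, (6-6)^2=0, (2-11)^2=81, (12-12)^2=0, (11-2)^2=81
sum(d^2) = 170.
Step 3: rho = 1 - 6*170 / (12*(12^2 - 1)) = 1 - 1020/1716 = 0.405594.
Step 4: Under H0, t = rho * sqrt((n-2)/(1-rho^2)) = 1.4032 ~ t(10).
Step 5: Two-sided p-value from the t-distribution with 10 df = 0.190836.
Step 6: alpha = 0.1. fail to reject H0.

rho = 0.4056, p = 0.190836, fail to reject H0 at alpha = 0.1.


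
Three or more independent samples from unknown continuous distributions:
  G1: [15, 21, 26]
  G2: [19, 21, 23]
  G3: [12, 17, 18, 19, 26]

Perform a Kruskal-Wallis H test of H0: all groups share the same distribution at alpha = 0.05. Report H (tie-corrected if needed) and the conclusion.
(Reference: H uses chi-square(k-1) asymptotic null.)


Step 1: Combine all N = 11 observations and assign midranks.
sorted (value, group, rank): (12,G3,1), (15,G1,2), (17,G3,3), (18,G3,4), (19,G2,5.5), (19,G3,5.5), (21,G1,7.5), (21,G2,7.5), (23,G2,9), (26,G1,10.5), (26,G3,10.5)
Step 2: Sum ranks within each group.
R_1 = 20 (n_1 = 3)
R_2 = 22 (n_2 = 3)
R_3 = 24 (n_3 = 5)
Step 3: H = 12/(N(N+1)) * sum(R_i^2/n_i) - 3(N+1)
     = 12/(11*12) * (20^2/3 + 22^2/3 + 24^2/5) - 3*12
     = 0.090909 * 409.867 - 36
     = 1.260606.
Step 4: Ties present; correction factor C = 1 - 18/(11^3 - 11) = 0.986364. Corrected H = 1.260606 / 0.986364 = 1.278034.
Step 5: Under H0, H ~ chi^2(2); p-value = 0.527811.
Step 6: alpha = 0.05. fail to reject H0.

H = 1.2780, df = 2, p = 0.527811, fail to reject H0.


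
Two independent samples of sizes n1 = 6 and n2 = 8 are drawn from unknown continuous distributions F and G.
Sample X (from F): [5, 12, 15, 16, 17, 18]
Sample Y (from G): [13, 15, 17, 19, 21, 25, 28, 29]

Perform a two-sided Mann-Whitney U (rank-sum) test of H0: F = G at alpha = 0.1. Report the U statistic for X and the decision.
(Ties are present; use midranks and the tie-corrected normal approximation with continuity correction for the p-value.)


Step 1: Combine and sort all 14 observations; assign midranks.
sorted (value, group): (5,X), (12,X), (13,Y), (15,X), (15,Y), (16,X), (17,X), (17,Y), (18,X), (19,Y), (21,Y), (25,Y), (28,Y), (29,Y)
ranks: 5->1, 12->2, 13->3, 15->4.5, 15->4.5, 16->6, 17->7.5, 17->7.5, 18->9, 19->10, 21->11, 25->12, 28->13, 29->14
Step 2: Rank sum for X: R1 = 1 + 2 + 4.5 + 6 + 7.5 + 9 = 30.
Step 3: U_X = R1 - n1(n1+1)/2 = 30 - 6*7/2 = 30 - 21 = 9.
       U_Y = n1*n2 - U_X = 48 - 9 = 39.
Step 4: Ties are present, so use the tie-corrected normal approximation (with continuity correction) for the p-value.
Step 5: p-value = 0.060646; compare to alpha = 0.1. reject H0.

U_X = 9, p = 0.060646, reject H0 at alpha = 0.1.


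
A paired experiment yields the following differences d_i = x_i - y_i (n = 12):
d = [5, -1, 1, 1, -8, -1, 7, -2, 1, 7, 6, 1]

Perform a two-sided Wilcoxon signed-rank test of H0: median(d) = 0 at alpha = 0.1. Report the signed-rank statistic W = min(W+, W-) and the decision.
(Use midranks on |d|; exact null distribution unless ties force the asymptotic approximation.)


Step 1: Drop any zero differences (none here) and take |d_i|.
|d| = [5, 1, 1, 1, 8, 1, 7, 2, 1, 7, 6, 1]
Step 2: Midrank |d_i| (ties get averaged ranks).
ranks: |5|->8, |1|->3.5, |1|->3.5, |1|->3.5, |8|->12, |1|->3.5, |7|->10.5, |2|->7, |1|->3.5, |7|->10.5, |6|->9, |1|->3.5
Step 3: Attach original signs; sum ranks with positive sign and with negative sign.
W+ = 8 + 3.5 + 3.5 + 10.5 + 3.5 + 10.5 + 9 + 3.5 = 52
W- = 3.5 + 12 + 3.5 + 7 = 26
(Check: W+ + W- = 78 should equal n(n+1)/2 = 78.)
Step 4: Test statistic W = min(W+, W-) = 26.
Step 5: Ties in |d|, so use the tie-corrected normal approximation.
        E[W] = n(n+1)/4 = 12*13/4 = 39.
        Tie groups: |d|=1 (t=6), |d|=7 (t=2); sum(t^3 - t) = 216.
        Var[W] = n(n+1)(2n+1)/24 - sum(t^3-t)/48 = 3900/24 - 216/48 = 158.
        z = (W - E[W]) / sqrt(Var[W]) = (26 - 39) / 12.5698 = -1.0342.
        Two-sided p = 2*Phi(z) = 0.301031.
Step 6: alpha = 0.1. fail to reject H0.

W+ = 52, W- = 26, W = min = 26, p = 0.301031, fail to reject H0.


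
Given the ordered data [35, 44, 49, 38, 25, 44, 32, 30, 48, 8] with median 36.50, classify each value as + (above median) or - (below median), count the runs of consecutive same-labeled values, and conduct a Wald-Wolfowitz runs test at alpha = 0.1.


Step 1: Compute median = 36.50; label A = above, B = below.
Labels in order: BAAABABBAB  (n_A = 5, n_B = 5)
Step 2: Count runs R = 7.
Step 3: Under H0 (random ordering), E[R] = 2*n_A*n_B/(n_A+n_B) + 1 = 2*5*5/10 + 1 = 6.0000.
        Var[R] = 2*n_A*n_B*(2*n_A*n_B - n_A - n_B) / ((n_A+n_B)^2 * (n_A+n_B-1)) = 2000/900 = 2.2222.
        SD[R] = 1.4907.
Step 4: Continuity-corrected z = (R - 0.5 - E[R]) / SD[R] = (7 - 0.5 - 6.0000) / 1.4907 = 0.3354.
Step 5: Two-sided p-value via normal approximation = 2*(1 - Phi(|z|)) = 0.737316.
Step 6: alpha = 0.1. fail to reject H0.

R = 7, z = 0.3354, p = 0.737316, fail to reject H0.


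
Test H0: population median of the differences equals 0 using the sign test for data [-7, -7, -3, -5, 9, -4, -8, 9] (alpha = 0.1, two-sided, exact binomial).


Step 1: Discard zero differences. Original n = 8; n_eff = number of nonzero differences = 8.
Nonzero differences (with sign): -7, -7, -3, -5, +9, -4, -8, +9
Step 2: Count signs: positive = 2, negative = 6.
Step 3: Under H0: P(positive) = 0.5, so the number of positives S ~ Bin(8, 0.5).
Step 4: Two-sided exact p-value = sum of Bin(8,0.5) probabilities at or below the observed probability = 0.289062.
Step 5: alpha = 0.1. fail to reject H0.

n_eff = 8, pos = 2, neg = 6, p = 0.289062, fail to reject H0.


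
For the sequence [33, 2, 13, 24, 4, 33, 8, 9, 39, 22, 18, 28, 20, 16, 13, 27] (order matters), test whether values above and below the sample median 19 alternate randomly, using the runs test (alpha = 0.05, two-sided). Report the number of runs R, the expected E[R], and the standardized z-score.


Step 1: Compute median = 19; label A = above, B = below.
Labels in order: ABBABABBAABAABBA  (n_A = 8, n_B = 8)
Step 2: Count runs R = 11.
Step 3: Under H0 (random ordering), E[R] = 2*n_A*n_B/(n_A+n_B) + 1 = 2*8*8/16 + 1 = 9.0000.
        Var[R] = 2*n_A*n_B*(2*n_A*n_B - n_A - n_B) / ((n_A+n_B)^2 * (n_A+n_B-1)) = 14336/3840 = 3.7333.
        SD[R] = 1.9322.
Step 4: Continuity-corrected z = (R - 0.5 - E[R]) / SD[R] = (11 - 0.5 - 9.0000) / 1.9322 = 0.7763.
Step 5: Two-sided p-value via normal approximation = 2*(1 - Phi(|z|)) = 0.437558.
Step 6: alpha = 0.05. fail to reject H0.

R = 11, z = 0.7763, p = 0.437558, fail to reject H0.


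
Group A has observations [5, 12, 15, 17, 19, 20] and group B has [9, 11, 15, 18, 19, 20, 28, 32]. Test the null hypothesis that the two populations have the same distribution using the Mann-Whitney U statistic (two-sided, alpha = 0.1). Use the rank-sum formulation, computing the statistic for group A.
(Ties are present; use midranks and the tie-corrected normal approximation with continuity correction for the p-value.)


Step 1: Combine and sort all 14 observations; assign midranks.
sorted (value, group): (5,X), (9,Y), (11,Y), (12,X), (15,X), (15,Y), (17,X), (18,Y), (19,X), (19,Y), (20,X), (20,Y), (28,Y), (32,Y)
ranks: 5->1, 9->2, 11->3, 12->4, 15->5.5, 15->5.5, 17->7, 18->8, 19->9.5, 19->9.5, 20->11.5, 20->11.5, 28->13, 32->14
Step 2: Rank sum for X: R1 = 1 + 4 + 5.5 + 7 + 9.5 + 11.5 = 38.5.
Step 3: U_X = R1 - n1(n1+1)/2 = 38.5 - 6*7/2 = 38.5 - 21 = 17.5.
       U_Y = n1*n2 - U_X = 48 - 17.5 = 30.5.
Step 4: Ties are present, so use the tie-corrected normal approximation (with continuity correction) for the p-value.
Step 5: p-value = 0.437063; compare to alpha = 0.1. fail to reject H0.

U_X = 17.5, p = 0.437063, fail to reject H0 at alpha = 0.1.


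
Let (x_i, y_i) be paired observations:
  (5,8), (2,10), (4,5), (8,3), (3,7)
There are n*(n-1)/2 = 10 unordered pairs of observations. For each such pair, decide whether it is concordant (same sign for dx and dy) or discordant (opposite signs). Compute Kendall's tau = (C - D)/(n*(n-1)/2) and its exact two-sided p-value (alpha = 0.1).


Step 1: Enumerate the 10 unordered pairs (i,j) with i<j and classify each by sign(x_j-x_i) * sign(y_j-y_i).
  (1,2):dx=-3,dy=+2->D; (1,3):dx=-1,dy=-3->C; (1,4):dx=+3,dy=-5->D; (1,5):dx=-2,dy=-1->C
  (2,3):dx=+2,dy=-5->D; (2,4):dx=+6,dy=-7->D; (2,5):dx=+1,dy=-3->D; (3,4):dx=+4,dy=-2->D
  (3,5):dx=-1,dy=+2->D; (4,5):dx=-5,dy=+4->D
Step 2: C = 2, D = 8, total pairs = 10.
Step 3: tau = (C - D)/(n(n-1)/2) = (2 - 8)/10 = -0.600000.
Step 4: Exact two-sided p-value (enumerate n! = 120 permutations of y under H0): p = 0.233333.
Step 5: alpha = 0.1. fail to reject H0.

tau_b = -0.6000 (C=2, D=8), p = 0.233333, fail to reject H0.


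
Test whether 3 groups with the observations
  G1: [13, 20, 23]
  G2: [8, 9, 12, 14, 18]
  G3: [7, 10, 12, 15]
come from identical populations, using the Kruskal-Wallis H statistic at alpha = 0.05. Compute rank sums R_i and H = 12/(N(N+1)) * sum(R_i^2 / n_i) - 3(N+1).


Step 1: Combine all N = 12 observations and assign midranks.
sorted (value, group, rank): (7,G3,1), (8,G2,2), (9,G2,3), (10,G3,4), (12,G2,5.5), (12,G3,5.5), (13,G1,7), (14,G2,8), (15,G3,9), (18,G2,10), (20,G1,11), (23,G1,12)
Step 2: Sum ranks within each group.
R_1 = 30 (n_1 = 3)
R_2 = 28.5 (n_2 = 5)
R_3 = 19.5 (n_3 = 4)
Step 3: H = 12/(N(N+1)) * sum(R_i^2/n_i) - 3(N+1)
     = 12/(12*13) * (30^2/3 + 28.5^2/5 + 19.5^2/4) - 3*13
     = 0.076923 * 557.513 - 39
     = 3.885577.
Step 4: Ties present; correction factor C = 1 - 6/(12^3 - 12) = 0.996503. Corrected H = 3.885577 / 0.996503 = 3.899211.
Step 5: Under H0, H ~ chi^2(2); p-value = 0.142330.
Step 6: alpha = 0.05. fail to reject H0.

H = 3.8992, df = 2, p = 0.142330, fail to reject H0.


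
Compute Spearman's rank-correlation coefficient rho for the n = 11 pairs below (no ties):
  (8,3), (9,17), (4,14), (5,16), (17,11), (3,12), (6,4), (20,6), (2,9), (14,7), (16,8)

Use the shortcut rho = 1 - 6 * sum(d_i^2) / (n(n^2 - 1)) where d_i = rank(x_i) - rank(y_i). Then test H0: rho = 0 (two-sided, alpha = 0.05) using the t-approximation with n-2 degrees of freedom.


Step 1: Rank x and y separately (midranks; no ties here).
rank(x): 8->6, 9->7, 4->3, 5->4, 17->10, 3->2, 6->5, 20->11, 2->1, 14->8, 16->9
rank(y): 3->1, 17->11, 14->9, 16->10, 11->7, 12->8, 4->2, 6->3, 9->6, 7->4, 8->5
Step 2: d_i = R_x(i) - R_y(i); compute d_i^2.
  (6-1)^2=25, (7-11)^2=16, (3-9)^2=36, (4-10)^2=36, (10-7)^2=9, (2-8)^2=36, (5-2)^2=9, (11-3)^2=64, (1-6)^2=25, (8-4)^2=16, (9-5)^2=16
sum(d^2) = 288.
Step 3: rho = 1 - 6*288 / (11*(11^2 - 1)) = 1 - 1728/1320 = -0.309091.
Step 4: Under H0, t = rho * sqrt((n-2)/(1-rho^2)) = -0.9750 ~ t(9).
Step 5: Two-sided p-value from the t-distribution with 9 df = 0.355028.
Step 6: alpha = 0.05. fail to reject H0.

rho = -0.3091, p = 0.355028, fail to reject H0 at alpha = 0.05.


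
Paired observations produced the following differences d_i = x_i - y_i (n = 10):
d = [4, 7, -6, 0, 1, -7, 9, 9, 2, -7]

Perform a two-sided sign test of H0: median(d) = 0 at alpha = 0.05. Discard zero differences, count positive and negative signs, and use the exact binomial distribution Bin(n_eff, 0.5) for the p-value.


Step 1: Discard zero differences. Original n = 10; n_eff = number of nonzero differences = 9.
Nonzero differences (with sign): +4, +7, -6, +1, -7, +9, +9, +2, -7
Step 2: Count signs: positive = 6, negative = 3.
Step 3: Under H0: P(positive) = 0.5, so the number of positives S ~ Bin(9, 0.5).
Step 4: Two-sided exact p-value = sum of Bin(9,0.5) probabilities at or below the observed probability = 0.507812.
Step 5: alpha = 0.05. fail to reject H0.

n_eff = 9, pos = 6, neg = 3, p = 0.507812, fail to reject H0.


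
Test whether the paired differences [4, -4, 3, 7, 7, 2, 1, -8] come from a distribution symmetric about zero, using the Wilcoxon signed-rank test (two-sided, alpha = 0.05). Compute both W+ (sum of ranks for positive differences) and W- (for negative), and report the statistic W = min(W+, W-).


Step 1: Drop any zero differences (none here) and take |d_i|.
|d| = [4, 4, 3, 7, 7, 2, 1, 8]
Step 2: Midrank |d_i| (ties get averaged ranks).
ranks: |4|->4.5, |4|->4.5, |3|->3, |7|->6.5, |7|->6.5, |2|->2, |1|->1, |8|->8
Step 3: Attach original signs; sum ranks with positive sign and with negative sign.
W+ = 4.5 + 3 + 6.5 + 6.5 + 2 + 1 = 23.5
W- = 4.5 + 8 = 12.5
(Check: W+ + W- = 36 should equal n(n+1)/2 = 36.)
Step 4: Test statistic W = min(W+, W-) = 12.5.
Step 5: Ties in |d|, so use the tie-corrected normal approximation.
        E[W] = n(n+1)/4 = 8*9/4 = 18.
        Tie groups: |d|=4 (t=2), |d|=7 (t=2); sum(t^3 - t) = 12.
        Var[W] = n(n+1)(2n+1)/24 - sum(t^3-t)/48 = 1224/24 - 12/48 = 50.75.
        z = (W - E[W]) / sqrt(Var[W]) = (12.5 - 18) / 7.1239 = -0.7720.
        Two-sided p = 2*Phi(z) = 0.440086.
Step 6: alpha = 0.05. fail to reject H0.

W+ = 23.5, W- = 12.5, W = min = 12.5, p = 0.440086, fail to reject H0.


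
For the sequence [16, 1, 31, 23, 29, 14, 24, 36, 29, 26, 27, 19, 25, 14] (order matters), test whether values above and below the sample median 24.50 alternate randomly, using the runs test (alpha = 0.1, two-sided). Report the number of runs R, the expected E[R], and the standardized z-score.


Step 1: Compute median = 24.50; label A = above, B = below.
Labels in order: BBABABBAAAABAB  (n_A = 7, n_B = 7)
Step 2: Count runs R = 9.
Step 3: Under H0 (random ordering), E[R] = 2*n_A*n_B/(n_A+n_B) + 1 = 2*7*7/14 + 1 = 8.0000.
        Var[R] = 2*n_A*n_B*(2*n_A*n_B - n_A - n_B) / ((n_A+n_B)^2 * (n_A+n_B-1)) = 8232/2548 = 3.2308.
        SD[R] = 1.7974.
Step 4: Continuity-corrected z = (R - 0.5 - E[R]) / SD[R] = (9 - 0.5 - 8.0000) / 1.7974 = 0.2782.
Step 5: Two-sided p-value via normal approximation = 2*(1 - Phi(|z|)) = 0.780879.
Step 6: alpha = 0.1. fail to reject H0.

R = 9, z = 0.2782, p = 0.780879, fail to reject H0.
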